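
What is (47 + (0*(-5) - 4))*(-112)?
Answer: -4816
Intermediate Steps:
(47 + (0*(-5) - 4))*(-112) = (47 + (0 - 4))*(-112) = (47 - 4)*(-112) = 43*(-112) = -4816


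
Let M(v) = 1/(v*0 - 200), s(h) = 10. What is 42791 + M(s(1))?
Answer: 8558199/200 ≈ 42791.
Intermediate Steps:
M(v) = -1/200 (M(v) = 1/(0 - 200) = 1/(-200) = -1/200)
42791 + M(s(1)) = 42791 - 1/200 = 8558199/200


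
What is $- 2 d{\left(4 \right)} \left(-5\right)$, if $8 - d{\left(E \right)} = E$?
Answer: $40$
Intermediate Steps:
$d{\left(E \right)} = 8 - E$
$- 2 d{\left(4 \right)} \left(-5\right) = - 2 \left(8 - 4\right) \left(-5\right) = \left(-2\right) 4 \left(-5\right) = \left(-8\right) \left(-5\right) = 40$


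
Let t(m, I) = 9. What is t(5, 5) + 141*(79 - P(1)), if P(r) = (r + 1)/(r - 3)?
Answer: 11289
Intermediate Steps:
P(r) = (1 + r)/(-3 + r)
t(5, 5) + 141*(79 - P(1)) = 9 + 141*(79 - (1 + 1)/(-3 + 1)) = 9 + 141*(79 - 2/(-2)) = 9 + 141*(79 - (-1)*2/2) = 9 + 141*(79 - 1*(-1)) = 9 + 141*(79 + 1) = 9 + 141*80 = 9 + 11280 = 11289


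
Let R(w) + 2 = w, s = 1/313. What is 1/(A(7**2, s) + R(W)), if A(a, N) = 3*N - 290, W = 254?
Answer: -313/11891 ≈ -0.026322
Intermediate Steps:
s = 1/313 ≈ 0.0031949
A(a, N) = -290 + 3*N
R(w) = -2 + w
1/(A(7**2, s) + R(W)) = 1/((-290 + 3*(1/313)) + (-2 + 254)) = 1/((-290 + 3/313) + 252) = 1/(-90767/313 + 252) = 1/(-11891/313) = -313/11891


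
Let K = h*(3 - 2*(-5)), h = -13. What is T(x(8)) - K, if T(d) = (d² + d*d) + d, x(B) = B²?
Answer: 8425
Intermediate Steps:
T(d) = d + 2*d² (T(d) = (d² + d²) + d = 2*d² + d = d + 2*d²)
K = -169 (K = -13*(3 - 2*(-5)) = -13*(3 + 10) = -13*13 = -169)
T(x(8)) - K = 8²*(1 + 2*8²) - 1*(-169) = 64*(1 + 2*64) + 169 = 64*(1 + 128) + 169 = 64*129 + 169 = 8256 + 169 = 8425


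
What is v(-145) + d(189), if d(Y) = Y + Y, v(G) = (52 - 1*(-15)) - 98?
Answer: 347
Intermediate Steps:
v(G) = -31 (v(G) = (52 + 15) - 98 = 67 - 98 = -31)
d(Y) = 2*Y
v(-145) + d(189) = -31 + 2*189 = -31 + 378 = 347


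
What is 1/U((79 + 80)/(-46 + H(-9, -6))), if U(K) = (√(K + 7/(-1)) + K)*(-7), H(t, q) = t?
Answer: 8745/386407 + 220*I*√1870/386407 ≈ 0.022632 + 0.024621*I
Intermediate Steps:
U(K) = -7*K - 7*√(-7 + K) (U(K) = (√(K + 7*(-1)) + K)*(-7) = (√(K - 7) + K)*(-7) = (√(-7 + K) + K)*(-7) = (K + √(-7 + K))*(-7) = -7*K - 7*√(-7 + K))
1/U((79 + 80)/(-46 + H(-9, -6))) = 1/(-7*(79 + 80)/(-46 - 9) - 7*√(-7 + (79 + 80)/(-46 - 9))) = 1/(-1113/(-55) - 7*√(-7 + 159/(-55))) = 1/(-1113*(-1)/55 - 7*√(-7 + 159*(-1/55))) = 1/(-7*(-159/55) - 7*√(-7 - 159/55)) = 1/(1113/55 - 28*I*√1870/55)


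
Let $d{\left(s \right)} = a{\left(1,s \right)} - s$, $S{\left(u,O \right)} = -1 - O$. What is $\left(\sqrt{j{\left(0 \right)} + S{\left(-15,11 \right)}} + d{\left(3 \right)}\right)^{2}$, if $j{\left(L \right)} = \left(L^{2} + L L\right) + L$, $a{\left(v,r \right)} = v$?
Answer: $4 \left(1 - i \sqrt{3}\right)^{2} \approx -8.0 - 13.856 i$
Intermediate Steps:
$j{\left(L \right)} = L + 2 L^{2}$ ($j{\left(L \right)} = \left(L^{2} + L^{2}\right) + L = 2 L^{2} + L = L + 2 L^{2}$)
$d{\left(s \right)} = 1 - s$
$\left(\sqrt{j{\left(0 \right)} + S{\left(-15,11 \right)}} + d{\left(3 \right)}\right)^{2} = \left(\sqrt{0 \left(1 + 2 \cdot 0\right) - 12} + \left(1 - 3\right)\right)^{2} = \left(\sqrt{0 \left(1 + 0\right) - 12} + \left(1 - 3\right)\right)^{2} = \left(\sqrt{0 \cdot 1 - 12} - 2\right)^{2} = \left(\sqrt{0 - 12} - 2\right)^{2} = \left(\sqrt{-12} - 2\right)^{2} = \left(2 i \sqrt{3} - 2\right)^{2} = \left(-2 + 2 i \sqrt{3}\right)^{2}$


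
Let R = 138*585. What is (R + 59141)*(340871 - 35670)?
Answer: 42688769071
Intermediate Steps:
R = 80730
(R + 59141)*(340871 - 35670) = (80730 + 59141)*(340871 - 35670) = 139871*305201 = 42688769071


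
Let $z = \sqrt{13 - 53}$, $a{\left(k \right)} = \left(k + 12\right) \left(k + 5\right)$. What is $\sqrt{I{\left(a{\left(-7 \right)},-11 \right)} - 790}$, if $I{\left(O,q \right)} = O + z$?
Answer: $\sqrt{-800 + 2 i \sqrt{10}} \approx 0.1118 + 28.284 i$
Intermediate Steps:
$a{\left(k \right)} = \left(5 + k\right) \left(12 + k\right)$ ($a{\left(k \right)} = \left(12 + k\right) \left(5 + k\right) = \left(5 + k\right) \left(12 + k\right)$)
$z = 2 i \sqrt{10}$ ($z = \sqrt{-40} = 2 i \sqrt{10} \approx 6.3246 i$)
$I{\left(O,q \right)} = O + 2 i \sqrt{10}$
$\sqrt{I{\left(a{\left(-7 \right)},-11 \right)} - 790} = \sqrt{\left(\left(60 + \left(-7\right)^{2} + 17 \left(-7\right)\right) + 2 i \sqrt{10}\right) - 790} = \sqrt{\left(\left(60 + 49 - 119\right) + 2 i \sqrt{10}\right) - 790} = \sqrt{\left(-10 + 2 i \sqrt{10}\right) - 790} = \sqrt{-800 + 2 i \sqrt{10}}$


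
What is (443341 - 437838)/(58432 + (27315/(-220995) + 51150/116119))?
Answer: 3138143030727/33321636932105 ≈ 0.094177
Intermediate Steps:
(443341 - 437838)/(58432 + (27315/(-220995) + 51150/116119)) = 5503/(58432 + (27315*(-1/220995) + 51150*(1/116119))) = 5503/(58432 + (-607/4911 + 51150/116119)) = 5503/(58432 + 180713417/570260409) = 5503/(33321636932105/570260409) = 5503*(570260409/33321636932105) = 3138143030727/33321636932105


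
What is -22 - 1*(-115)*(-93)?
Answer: -10717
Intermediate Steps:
-22 - 1*(-115)*(-93) = -22 + 115*(-93) = -22 - 10695 = -10717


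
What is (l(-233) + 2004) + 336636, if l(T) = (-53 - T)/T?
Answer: 78902940/233 ≈ 3.3864e+5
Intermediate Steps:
l(T) = (-53 - T)/T
(l(-233) + 2004) + 336636 = ((-53 - 1*(-233))/(-233) + 2004) + 336636 = (-(-53 + 233)/233 + 2004) + 336636 = (-1/233*180 + 2004) + 336636 = (-180/233 + 2004) + 336636 = 466752/233 + 336636 = 78902940/233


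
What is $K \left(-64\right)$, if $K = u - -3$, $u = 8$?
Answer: $-704$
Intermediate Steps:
$K = 11$ ($K = 8 - -3 = 8 + 3 = 11$)
$K \left(-64\right) = 11 \left(-64\right) = -704$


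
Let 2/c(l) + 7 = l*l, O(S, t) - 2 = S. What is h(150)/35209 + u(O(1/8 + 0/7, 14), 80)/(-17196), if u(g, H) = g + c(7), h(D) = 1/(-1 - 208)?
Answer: -2688807493/21258699583968 ≈ -0.00012648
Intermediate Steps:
O(S, t) = 2 + S
h(D) = -1/209 (h(D) = 1/(-209) = -1/209)
c(l) = 2/(-7 + l²) (c(l) = 2/(-7 + l*l) = 2/(-7 + l²))
u(g, H) = 1/21 + g (u(g, H) = g + 2/(-7 + 7²) = g + 2/(-7 + 49) = g + 2/42 = g + 2*(1/42) = g + 1/21 = 1/21 + g)
h(150)/35209 + u(O(1/8 + 0/7, 14), 80)/(-17196) = -1/209/35209 + (1/21 + (2 + (1/8 + 0/7)))/(-17196) = -1/209*1/35209 + (1/21 + (2 + (1*(⅛) + 0*(⅐))))*(-1/17196) = -1/7358681 + (1/21 + (2 + (⅛ + 0)))*(-1/17196) = -1/7358681 + (1/21 + (2 + ⅛))*(-1/17196) = -1/7358681 + (1/21 + 17/8)*(-1/17196) = -1/7358681 + (365/168)*(-1/17196) = -1/7358681 - 365/2888928 = -2688807493/21258699583968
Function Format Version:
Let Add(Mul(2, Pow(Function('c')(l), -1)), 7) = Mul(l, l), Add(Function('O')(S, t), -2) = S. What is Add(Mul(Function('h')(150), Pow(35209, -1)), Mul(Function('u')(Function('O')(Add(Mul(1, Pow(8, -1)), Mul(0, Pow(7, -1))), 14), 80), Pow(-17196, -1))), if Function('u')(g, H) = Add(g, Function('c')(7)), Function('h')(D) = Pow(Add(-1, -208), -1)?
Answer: Rational(-2688807493, 21258699583968) ≈ -0.00012648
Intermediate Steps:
Function('O')(S, t) = Add(2, S)
Function('h')(D) = Rational(-1, 209) (Function('h')(D) = Pow(-209, -1) = Rational(-1, 209))
Function('c')(l) = Mul(2, Pow(Add(-7, Pow(l, 2)), -1)) (Function('c')(l) = Mul(2, Pow(Add(-7, Mul(l, l)), -1)) = Mul(2, Pow(Add(-7, Pow(l, 2)), -1)))
Function('u')(g, H) = Add(Rational(1, 21), g) (Function('u')(g, H) = Add(g, Mul(2, Pow(Add(-7, Pow(7, 2)), -1))) = Add(g, Mul(2, Pow(Add(-7, 49), -1))) = Add(g, Mul(2, Pow(42, -1))) = Add(g, Mul(2, Rational(1, 42))) = Add(g, Rational(1, 21)) = Add(Rational(1, 21), g))
Add(Mul(Function('h')(150), Pow(35209, -1)), Mul(Function('u')(Function('O')(Add(Mul(1, Pow(8, -1)), Mul(0, Pow(7, -1))), 14), 80), Pow(-17196, -1))) = Add(Mul(Rational(-1, 209), Pow(35209, -1)), Mul(Add(Rational(1, 21), Add(2, Add(Mul(1, Pow(8, -1)), Mul(0, Pow(7, -1))))), Pow(-17196, -1))) = Add(Mul(Rational(-1, 209), Rational(1, 35209)), Mul(Add(Rational(1, 21), Add(2, Add(Mul(1, Rational(1, 8)), Mul(0, Rational(1, 7))))), Rational(-1, 17196))) = Add(Rational(-1, 7358681), Mul(Add(Rational(1, 21), Add(2, Add(Rational(1, 8), 0))), Rational(-1, 17196))) = Add(Rational(-1, 7358681), Mul(Add(Rational(1, 21), Add(2, Rational(1, 8))), Rational(-1, 17196))) = Add(Rational(-1, 7358681), Mul(Add(Rational(1, 21), Rational(17, 8)), Rational(-1, 17196))) = Add(Rational(-1, 7358681), Mul(Rational(365, 168), Rational(-1, 17196))) = Add(Rational(-1, 7358681), Rational(-365, 2888928)) = Rational(-2688807493, 21258699583968)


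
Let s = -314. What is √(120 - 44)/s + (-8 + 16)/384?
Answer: 1/48 - √19/157 ≈ -0.0069304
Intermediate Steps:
√(120 - 44)/s + (-8 + 16)/384 = √(120 - 44)/(-314) + (-8 + 16)/384 = √76*(-1/314) + 8*(1/384) = (2*√19)*(-1/314) + 1/48 = -√19/157 + 1/48 = 1/48 - √19/157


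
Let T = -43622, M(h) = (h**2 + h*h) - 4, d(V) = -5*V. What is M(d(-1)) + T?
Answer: -43576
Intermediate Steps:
M(h) = -4 + 2*h**2 (M(h) = (h**2 + h**2) - 4 = 2*h**2 - 4 = -4 + 2*h**2)
M(d(-1)) + T = (-4 + 2*(-5*(-1))**2) - 43622 = (-4 + 2*5**2) - 43622 = (-4 + 2*25) - 43622 = (-4 + 50) - 43622 = 46 - 43622 = -43576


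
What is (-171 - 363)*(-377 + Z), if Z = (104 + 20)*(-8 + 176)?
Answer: -10922970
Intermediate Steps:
Z = 20832 (Z = 124*168 = 20832)
(-171 - 363)*(-377 + Z) = (-171 - 363)*(-377 + 20832) = -534*20455 = -10922970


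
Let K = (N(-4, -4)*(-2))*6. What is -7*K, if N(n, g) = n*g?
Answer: 1344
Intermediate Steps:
N(n, g) = g*n
K = -192 (K = (-4*(-4)*(-2))*6 = (16*(-2))*6 = -32*6 = -192)
-7*K = -7*(-192) = 1344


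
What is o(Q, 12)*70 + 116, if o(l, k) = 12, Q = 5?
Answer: 956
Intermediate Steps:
o(Q, 12)*70 + 116 = 12*70 + 116 = 840 + 116 = 956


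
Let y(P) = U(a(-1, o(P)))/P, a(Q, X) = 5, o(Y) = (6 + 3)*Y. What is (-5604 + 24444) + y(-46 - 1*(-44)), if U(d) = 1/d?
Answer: 188399/10 ≈ 18840.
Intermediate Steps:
o(Y) = 9*Y
y(P) = 1/(5*P)
(-5604 + 24444) + y(-46 - 1*(-44)) = (-5604 + 24444) + 1/(5*(-46 - 1*(-44))) = 18840 + 1/(5*(-46 + 44)) = 18840 + (⅕)/(-2) = 18840 + (⅕)*(-½) = 18840 - ⅒ = 188399/10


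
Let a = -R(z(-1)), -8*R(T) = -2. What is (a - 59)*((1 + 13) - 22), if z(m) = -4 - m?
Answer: 474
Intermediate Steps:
R(T) = 1/4 (R(T) = -1/8*(-2) = 1/4)
a = -1/4 (a = -1*1/4 = -1/4 ≈ -0.25000)
(a - 59)*((1 + 13) - 22) = (-1/4 - 59)*((1 + 13) - 22) = -237*(14 - 22)/4 = -237/4*(-8) = 474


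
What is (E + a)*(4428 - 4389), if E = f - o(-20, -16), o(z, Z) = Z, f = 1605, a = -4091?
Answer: -96330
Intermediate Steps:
E = 1621 (E = 1605 - 1*(-16) = 1605 + 16 = 1621)
(E + a)*(4428 - 4389) = (1621 - 4091)*(4428 - 4389) = -2470*39 = -96330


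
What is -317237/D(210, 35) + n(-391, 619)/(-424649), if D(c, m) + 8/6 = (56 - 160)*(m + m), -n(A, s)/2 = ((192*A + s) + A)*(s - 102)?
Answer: -1286335550985/9276032756 ≈ -138.67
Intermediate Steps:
n(A, s) = -2*(-102 + s)*(s + 193*A) (n(A, s) = -2*((192*A + s) + A)*(s - 102) = -2*((s + 192*A) + A)*(-102 + s) = -2*(s + 193*A)*(-102 + s) = -2*(-102 + s)*(s + 193*A))
D(c, m) = -4/3 - 208*m (D(c, m) = -4/3 + (56 - 160)*(m + m) = -4/3 - 208*m)
-317237/D(210, 35) + n(-391, 619)/(-424649) = -317237/(-4/3 - 208*35) + (-2*619² + 204*619 + 39372*(-391) - 386*(-391)*619)/(-424649) = -317237/(-4/3 - 7280) + (-2*383161 + 126276 - 15394452 + 93423194)*(-1/424649) = -317237/(-21844/3) + (-766322 + 126276 - 15394452 + 93423194)*(-1/424649) = -317237*(-3/21844) + 77388696*(-1/424649) = 951711/21844 - 77388696/424649 = -1286335550985/9276032756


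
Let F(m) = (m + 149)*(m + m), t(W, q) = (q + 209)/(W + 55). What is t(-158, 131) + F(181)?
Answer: 12304040/103 ≈ 1.1946e+5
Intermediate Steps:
t(W, q) = (209 + q)/(55 + W)
F(m) = 2*m*(149 + m) (F(m) = (149 + m)*(2*m) = 2*m*(149 + m))
t(-158, 131) + F(181) = (209 + 131)/(55 - 158) + 2*181*(149 + 181) = 340/(-103) + 2*181*330 = -1/103*340 + 119460 = -340/103 + 119460 = 12304040/103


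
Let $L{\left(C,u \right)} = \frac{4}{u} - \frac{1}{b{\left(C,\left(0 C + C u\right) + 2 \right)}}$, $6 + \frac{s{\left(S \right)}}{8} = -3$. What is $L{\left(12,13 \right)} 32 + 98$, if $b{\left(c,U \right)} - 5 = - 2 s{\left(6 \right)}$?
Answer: $\frac{208482}{1937} \approx 107.63$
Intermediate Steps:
$s{\left(S \right)} = -72$ ($s{\left(S \right)} = -48 + 8 \left(-3\right) = -48 - 24 = -72$)
$b{\left(c,U \right)} = 149$ ($b{\left(c,U \right)} = 5 - -144 = 5 + 144 = 149$)
$L{\left(C,u \right)} = - \frac{1}{149} + \frac{4}{u}$ ($L{\left(C,u \right)} = \frac{4}{u} - \frac{1}{149} = - \frac{1}{149} + \frac{4}{u}$)
$L{\left(12,13 \right)} 32 + 98 = \frac{596 - 13}{149 \cdot 13} \cdot 32 + 98 = \frac{1}{149} \cdot \frac{1}{13} \left(596 - 13\right) 32 + 98 = \frac{1}{149} \cdot \frac{1}{13} \cdot 583 \cdot 32 + 98 = \frac{583}{1937} \cdot 32 + 98 = \frac{18656}{1937} + 98 = \frac{208482}{1937}$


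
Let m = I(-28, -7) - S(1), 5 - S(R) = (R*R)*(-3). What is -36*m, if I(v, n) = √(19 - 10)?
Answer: 180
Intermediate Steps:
S(R) = 5 + 3*R² (S(R) = 5 - R*R*(-3) = 5 - R²*(-3) = 5 - (-3)*R² = 5 + 3*R²)
I(v, n) = 3 (I(v, n) = √9 = 3)
m = -5 (m = 3 - (5 + 3*1²) = 3 - (5 + 3*1) = 3 - (5 + 3) = 3 - 1*8 = 3 - 8 = -5)
-36*m = -36*(-5) = 180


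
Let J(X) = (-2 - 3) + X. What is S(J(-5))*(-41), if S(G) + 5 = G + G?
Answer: 1025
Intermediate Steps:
J(X) = -5 + X
S(G) = -5 + 2*G (S(G) = -5 + (G + G) = -5 + 2*G)
S(J(-5))*(-41) = (-5 + 2*(-5 - 5))*(-41) = (-5 + 2*(-10))*(-41) = (-5 - 20)*(-41) = -25*(-41) = 1025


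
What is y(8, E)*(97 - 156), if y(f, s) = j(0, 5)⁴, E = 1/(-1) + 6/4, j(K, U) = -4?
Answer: -15104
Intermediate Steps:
E = ½ (E = 1*(-1) + 6*(¼) = -1 + 3/2 = ½ ≈ 0.50000)
y(f, s) = 256 (y(f, s) = (-4)⁴ = 256)
y(8, E)*(97 - 156) = 256*(97 - 156) = 256*(-59) = -15104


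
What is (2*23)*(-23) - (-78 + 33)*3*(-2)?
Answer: -1328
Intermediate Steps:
(2*23)*(-23) - (-78 + 33)*3*(-2) = 46*(-23) - (-45)*(-6) = -1058 - 1*270 = -1058 - 270 = -1328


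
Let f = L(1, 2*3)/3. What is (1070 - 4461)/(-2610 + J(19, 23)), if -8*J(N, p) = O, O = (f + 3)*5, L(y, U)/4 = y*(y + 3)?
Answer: 81384/62765 ≈ 1.2966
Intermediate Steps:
L(y, U) = 4*y*(3 + y) (L(y, U) = 4*(y*(y + 3)) = 4*(y*(3 + y)) = 4*y*(3 + y))
f = 16/3 (f = (4*1*(3 + 1))/3 = (4*1*4)*(1/3) = 16*(1/3) = 16/3 ≈ 5.3333)
O = 125/3 (O = (16/3 + 3)*5 = (25/3)*5 = 125/3 ≈ 41.667)
J(N, p) = -125/24 (J(N, p) = -1/8*125/3 = -125/24)
(1070 - 4461)/(-2610 + J(19, 23)) = (1070 - 4461)/(-2610 - 125/24) = -3391/(-62765/24) = -3391*(-24/62765) = 81384/62765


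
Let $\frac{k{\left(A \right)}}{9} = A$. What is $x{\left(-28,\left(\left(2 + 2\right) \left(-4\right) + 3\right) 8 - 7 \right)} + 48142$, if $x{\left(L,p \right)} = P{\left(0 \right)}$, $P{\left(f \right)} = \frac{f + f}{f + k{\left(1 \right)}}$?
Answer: $48142$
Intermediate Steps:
$k{\left(A \right)} = 9 A$
$P{\left(f \right)} = \frac{2 f}{9 + f}$ ($P{\left(f \right)} = \frac{f + f}{f + 9 \cdot 1} = \frac{2 f}{f + 9} = \frac{2 f}{9 + f}$)
$x{\left(L,p \right)} = 0$ ($x{\left(L,p \right)} = 2 \cdot 0 \frac{1}{9 + 0} = 2 \cdot 0 \cdot \frac{1}{9} = 0$)
$x{\left(-28,\left(\left(2 + 2\right) \left(-4\right) + 3\right) 8 - 7 \right)} + 48142 = 0 + 48142 = 48142$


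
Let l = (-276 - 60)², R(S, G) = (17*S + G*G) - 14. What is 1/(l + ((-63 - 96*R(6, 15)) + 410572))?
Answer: 1/493357 ≈ 2.0269e-6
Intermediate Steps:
R(S, G) = -14 + G² + 17*S (R(S, G) = (17*S + G²) - 14 = (G² + 17*S) - 14 = -14 + G² + 17*S)
l = 112896 (l = (-336)² = 112896)
1/(l + ((-63 - 96*R(6, 15)) + 410572)) = 1/(112896 + ((-63 - 96*(-14 + 15² + 17*6)) + 410572)) = 1/(112896 + ((-63 - 96*(-14 + 225 + 102)) + 410572)) = 1/(112896 + ((-63 - 96*313) + 410572)) = 1/(112896 + ((-63 - 30048) + 410572)) = 1/(112896 + (-30111 + 410572)) = 1/(112896 + 380461) = 1/493357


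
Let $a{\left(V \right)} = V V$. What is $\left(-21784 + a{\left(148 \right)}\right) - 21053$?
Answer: $-20933$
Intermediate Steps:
$a{\left(V \right)} = V^{2}$
$\left(-21784 + a{\left(148 \right)}\right) - 21053 = \left(-21784 + 148^{2}\right) - 21053 = \left(-21784 + 21904\right) - 21053 = 120 - 21053 = -20933$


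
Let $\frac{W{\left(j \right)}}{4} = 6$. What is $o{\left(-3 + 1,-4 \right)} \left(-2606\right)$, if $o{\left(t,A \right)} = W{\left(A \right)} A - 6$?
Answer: $265812$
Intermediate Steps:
$W{\left(j \right)} = 24$ ($W{\left(j \right)} = 4 \cdot 6 = 24$)
$o{\left(t,A \right)} = -6 + 24 A$ ($o{\left(t,A \right)} = 24 A - 6 = -6 + 24 A$)
$o{\left(-3 + 1,-4 \right)} \left(-2606\right) = \left(-6 + 24 \left(-4\right)\right) \left(-2606\right) = \left(-6 - 96\right) \left(-2606\right) = \left(-102\right) \left(-2606\right) = 265812$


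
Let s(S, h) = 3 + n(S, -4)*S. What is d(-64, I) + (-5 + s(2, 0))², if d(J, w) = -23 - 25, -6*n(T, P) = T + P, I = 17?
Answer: -416/9 ≈ -46.222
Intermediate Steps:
n(T, P) = -P/6 - T/6 (n(T, P) = -(T + P)/6 = -(P + T)/6 = -P/6 - T/6)
s(S, h) = 3 + S*(⅔ - S/6) (s(S, h) = 3 + (-⅙*(-4) - S/6)*S = 3 + (⅔ - S/6)*S = 3 + S*(⅔ - S/6))
d(J, w) = -48
d(-64, I) + (-5 + s(2, 0))² = -48 + (-5 + (3 - ⅙*2*(-4 + 2)))² = -48 + (-5 + (3 - ⅙*2*(-2)))² = -48 + (-5 + (3 + ⅔))² = -48 + (-5 + 11/3)² = -48 + (-4/3)² = -48 + 16/9 = -416/9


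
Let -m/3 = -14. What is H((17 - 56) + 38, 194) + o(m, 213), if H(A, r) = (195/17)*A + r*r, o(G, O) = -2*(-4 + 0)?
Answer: 639753/17 ≈ 37633.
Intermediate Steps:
m = 42 (m = -3*(-14) = 42)
o(G, O) = 8 (o(G, O) = -2*(-4) = 8)
H(A, r) = r² + 195*A/17 (H(A, r) = (195*(1/17))*A + r² = 195*A/17 + r² = r² + 195*A/17)
H((17 - 56) + 38, 194) + o(m, 213) = (194² + 195*((17 - 56) + 38)/17) + 8 = (37636 + 195*(-39 + 38)/17) + 8 = (37636 + (195/17)*(-1)) + 8 = (37636 - 195/17) + 8 = 639617/17 + 8 = 639753/17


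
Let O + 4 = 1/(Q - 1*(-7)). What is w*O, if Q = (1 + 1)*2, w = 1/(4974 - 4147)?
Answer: -43/9097 ≈ -0.0047268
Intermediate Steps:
w = 1/827 ≈ 0.0012092
Q = 4 (Q = 2*2 = 4)
O = -43/11 (O = -4 + 1/(4 - 1*(-7)) = -4 + 1/(4 + 7) = -4 + 1/11 = -43/11 ≈ -3.9091)
w*O = (1/827)*(-43/11) = -43/9097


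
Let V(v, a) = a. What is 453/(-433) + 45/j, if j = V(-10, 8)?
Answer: 15861/3464 ≈ 4.5788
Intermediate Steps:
j = 8
453/(-433) + 45/j = 453/(-433) + 45/8 = 453*(-1/433) + 45*(⅛) = -453/433 + 45/8 = 15861/3464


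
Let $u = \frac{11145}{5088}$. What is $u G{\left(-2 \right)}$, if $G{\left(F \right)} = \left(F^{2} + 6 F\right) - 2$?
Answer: $- \frac{18575}{848} \approx -21.904$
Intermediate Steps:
$G{\left(F \right)} = -2 + F^{2} + 6 F$
$u = \frac{3715}{1696}$ ($u = 11145 \cdot \frac{1}{5088} = \frac{3715}{1696} \approx 2.1904$)
$u G{\left(-2 \right)} = \frac{3715 \left(-2 + \left(-2\right)^{2} + 6 \left(-2\right)\right)}{1696} = \frac{3715 \left(-2 + 4 - 12\right)}{1696} = \frac{3715}{1696} \left(-10\right) = - \frac{18575}{848}$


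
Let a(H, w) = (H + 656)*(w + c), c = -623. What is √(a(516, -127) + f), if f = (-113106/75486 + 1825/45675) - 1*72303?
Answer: 5*I*√2233800755190780811/7661829 ≈ 975.35*I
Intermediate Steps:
a(H, w) = (-623 + w)*(656 + H) (a(H, w) = (H + 656)*(w - 623) = (656 + H)*(-623 + w) = (-623 + w)*(656 + H))
f = -1661953188925/22985487 (f = (-113106*1/75486 + 1825*(1/45675)) - 72303 = (-18851/12581 + 73/1827) - 72303 = -33522364/22985487 - 72303 = -1661953188925/22985487 ≈ -72305.)
√(a(516, -127) + f) = √((-408688 - 623*516 + 656*(-127) + 516*(-127)) - 1661953188925/22985487) = √((-408688 - 321468 - 83312 - 65532) - 1661953188925/22985487) = √(-879000 - 1661953188925/22985487) = √(-21866196261925/22985487) = 5*I*√2233800755190780811/7661829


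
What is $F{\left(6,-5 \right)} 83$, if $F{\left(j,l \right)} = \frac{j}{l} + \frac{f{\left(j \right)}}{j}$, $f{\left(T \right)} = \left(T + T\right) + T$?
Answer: $\frac{747}{5} \approx 149.4$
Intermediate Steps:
$f{\left(T \right)} = 3 T$ ($f{\left(T \right)} = 2 T + T = 3 T$)
$F{\left(j,l \right)} = 3 + \frac{j}{l}$ ($F{\left(j,l \right)} = \frac{j}{l} + \frac{3 j}{j} = \frac{j}{l} + 3 = 3 + \frac{j}{l}$)
$F{\left(6,-5 \right)} 83 = \left(3 + \frac{6}{-5}\right) 83 = \left(3 + 6 \left(- \frac{1}{5}\right)\right) 83 = \left(3 - \frac{6}{5}\right) 83 = \frac{9}{5} \cdot 83 = \frac{747}{5}$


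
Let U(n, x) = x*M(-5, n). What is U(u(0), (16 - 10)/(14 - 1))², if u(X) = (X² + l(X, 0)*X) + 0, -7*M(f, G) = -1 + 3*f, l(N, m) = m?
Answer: 9216/8281 ≈ 1.1129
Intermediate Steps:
M(f, G) = ⅐ - 3*f/7 (M(f, G) = -(-1 + 3*f)/7 = ⅐ - 3*f/7)
u(X) = X² (u(X) = (X² + 0*X) + 0 = (X² + 0) + 0 = X² + 0 = X²)
U(n, x) = 16*x/7 (U(n, x) = x*(⅐ - 3/7*(-5)) = x*(⅐ + 15/7) = x*(16/7) = 16*x/7)
U(u(0), (16 - 10)/(14 - 1))² = (16*((16 - 10)/(14 - 1))/7)² = (16*(6/13)/7)² = (16*(6*(1/13))/7)² = ((16/7)*(6/13))² = (96/91)² = 9216/8281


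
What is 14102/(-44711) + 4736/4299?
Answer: 151126798/192212589 ≈ 0.78625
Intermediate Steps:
14102/(-44711) + 4736/4299 = 14102*(-1/44711) + 4736*(1/4299) = -14102/44711 + 4736/4299 = 151126798/192212589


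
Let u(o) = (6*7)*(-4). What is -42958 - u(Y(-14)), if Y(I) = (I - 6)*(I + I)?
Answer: -42790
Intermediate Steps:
Y(I) = 2*I*(-6 + I) (Y(I) = (-6 + I)*(2*I) = 2*I*(-6 + I))
u(o) = -168 (u(o) = 42*(-4) = -168)
-42958 - u(Y(-14)) = -42958 - 1*(-168) = -42958 + 168 = -42790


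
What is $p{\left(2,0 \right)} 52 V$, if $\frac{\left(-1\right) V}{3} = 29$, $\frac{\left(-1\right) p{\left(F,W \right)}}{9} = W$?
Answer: $0$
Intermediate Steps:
$p{\left(F,W \right)} = - 9 W$
$V = -87$ ($V = \left(-3\right) 29 = -87$)
$p{\left(2,0 \right)} 52 V = \left(-9\right) 0 \cdot 52 \left(-87\right) = 0 \cdot 52 \left(-87\right) = 0 \left(-87\right) = 0$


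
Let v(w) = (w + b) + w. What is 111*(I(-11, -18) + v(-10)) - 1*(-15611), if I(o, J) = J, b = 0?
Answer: 11393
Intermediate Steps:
v(w) = 2*w (v(w) = (w + 0) + w = w + w = 2*w)
111*(I(-11, -18) + v(-10)) - 1*(-15611) = 111*(-18 + 2*(-10)) - 1*(-15611) = 111*(-18 - 20) + 15611 = 111*(-38) + 15611 = -4218 + 15611 = 11393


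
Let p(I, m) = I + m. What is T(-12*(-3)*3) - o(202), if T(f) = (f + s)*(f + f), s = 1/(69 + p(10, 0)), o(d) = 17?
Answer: 1841785/79 ≈ 23314.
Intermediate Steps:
s = 1/79 (s = 1/(69 + (10 + 0)) = 1/(69 + 10) = 1/79 ≈ 0.012658)
T(f) = 2*f*(1/79 + f) (T(f) = (f + 1/79)*(f + f) = (1/79 + f)*(2*f) = 2*f*(1/79 + f))
T(-12*(-3)*3) - o(202) = 2*(-12*(-3)*3)*(1 + 79*(-12*(-3)*3))/79 - 1*17 = 2*(-2*(-18)*3)*(1 + 79*(-2*(-18)*3))/79 - 17 = 2*(36*3)*(1 + 79*(36*3))/79 - 17 = (2/79)*108*(1 + 79*108) - 17 = (2/79)*108*(1 + 8532) - 17 = (2/79)*108*8533 - 17 = 1843128/79 - 17 = 1841785/79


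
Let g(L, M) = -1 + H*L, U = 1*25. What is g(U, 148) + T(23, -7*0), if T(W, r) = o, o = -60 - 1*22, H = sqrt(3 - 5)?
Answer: -83 + 25*I*sqrt(2) ≈ -83.0 + 35.355*I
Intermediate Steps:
H = I*sqrt(2) (H = sqrt(-2) = I*sqrt(2) ≈ 1.4142*I)
U = 25
o = -82 (o = -60 - 22 = -82)
T(W, r) = -82
g(L, M) = -1 + I*L*sqrt(2) (g(L, M) = -1 + (I*sqrt(2))*L = -1 + I*L*sqrt(2))
g(U, 148) + T(23, -7*0) = (-1 + I*25*sqrt(2)) - 82 = (-1 + 25*I*sqrt(2)) - 82 = -83 + 25*I*sqrt(2)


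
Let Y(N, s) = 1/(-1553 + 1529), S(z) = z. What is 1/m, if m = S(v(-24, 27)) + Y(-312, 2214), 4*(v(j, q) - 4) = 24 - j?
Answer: 24/383 ≈ 0.062663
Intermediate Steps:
v(j, q) = 10 - j/4 (v(j, q) = 4 + (24 - j)/4 = 4 + (6 - j/4) = 10 - j/4)
Y(N, s) = -1/24 (Y(N, s) = 1/(-24) = -1/24)
m = 383/24 (m = (10 - ¼*(-24)) - 1/24 = (10 + 6) - 1/24 = 16 - 1/24 = 383/24 ≈ 15.958)
1/m = 1/(383/24) = 24/383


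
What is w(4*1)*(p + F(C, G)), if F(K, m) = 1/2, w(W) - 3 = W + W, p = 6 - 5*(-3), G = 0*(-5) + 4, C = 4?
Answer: 473/2 ≈ 236.50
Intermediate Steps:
G = 4 (G = 0 + 4 = 4)
p = 21 (p = 6 + 15 = 21)
w(W) = 3 + 2*W (w(W) = 3 + (W + W) = 3 + 2*W)
F(K, m) = 1/2 (F(K, m) = 1*(1/2) = 1/2)
w(4*1)*(p + F(C, G)) = (3 + 2*(4*1))*(21 + 1/2) = (3 + 2*4)*(43/2) = (3 + 8)*(43/2) = 11*(43/2) = 473/2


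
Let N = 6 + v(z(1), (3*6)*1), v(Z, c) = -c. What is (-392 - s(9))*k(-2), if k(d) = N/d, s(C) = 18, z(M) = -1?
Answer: -2460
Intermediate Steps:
N = -12 (N = 6 - 3*6 = 6 - 18 = -12)
k(d) = -12/d
(-392 - s(9))*k(-2) = (-392 - 1*18)*(-12/(-2)) = (-392 - 18)*(-12*(-1/2)) = -410*6 = -2460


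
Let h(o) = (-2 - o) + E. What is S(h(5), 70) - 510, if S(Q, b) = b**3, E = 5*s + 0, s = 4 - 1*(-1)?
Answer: 342490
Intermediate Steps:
s = 5 (s = 4 + 1 = 5)
E = 25 (E = 5*5 + 0 = 25 + 0 = 25)
h(o) = 23 - o (h(o) = (-2 - o) + 25 = 23 - o)
S(h(5), 70) - 510 = 70**3 - 510 = 343000 - 510 = 342490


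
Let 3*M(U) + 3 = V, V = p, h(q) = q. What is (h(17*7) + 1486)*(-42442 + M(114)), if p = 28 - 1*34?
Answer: -68124225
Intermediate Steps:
p = -6 (p = 28 - 34 = -6)
V = -6
M(U) = -3 (M(U) = -1 + (1/3)*(-6) = -1 - 2 = -3)
(h(17*7) + 1486)*(-42442 + M(114)) = (17*7 + 1486)*(-42442 - 3) = (119 + 1486)*(-42445) = 1605*(-42445) = -68124225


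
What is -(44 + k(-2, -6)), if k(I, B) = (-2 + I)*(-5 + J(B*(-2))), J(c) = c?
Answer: -16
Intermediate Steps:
k(I, B) = (-5 - 2*B)*(-2 + I) (k(I, B) = (-2 + I)*(-5 + B*(-2)) = (-2 + I)*(-5 - 2*B) = (-5 - 2*B)*(-2 + I))
-(44 + k(-2, -6)) = -(44 + (10 - 5*(-2) + 4*(-6) - 2*(-6)*(-2))) = -(44 + (10 + 10 - 24 - 24)) = -(44 - 28) = -1*16 = -16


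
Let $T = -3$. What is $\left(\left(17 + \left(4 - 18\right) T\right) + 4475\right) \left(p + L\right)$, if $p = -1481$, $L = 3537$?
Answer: $9321904$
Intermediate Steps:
$\left(\left(17 + \left(4 - 18\right) T\right) + 4475\right) \left(p + L\right) = \left(\left(17 + \left(4 - 18\right) \left(-3\right)\right) + 4475\right) \left(-1481 + 3537\right) = \left(\left(17 + \left(4 - 18\right) \left(-3\right)\right) + 4475\right) 2056 = \left(\left(17 - -42\right) + 4475\right) 2056 = \left(\left(17 + 42\right) + 4475\right) 2056 = \left(59 + 4475\right) 2056 = 4534 \cdot 2056 = 9321904$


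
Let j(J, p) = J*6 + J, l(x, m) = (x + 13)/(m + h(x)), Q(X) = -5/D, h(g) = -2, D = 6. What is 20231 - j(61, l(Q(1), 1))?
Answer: 19804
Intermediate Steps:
Q(X) = -⅚ (Q(X) = -5/6 = -5*⅙ = -⅚)
l(x, m) = (13 + x)/(-2 + m) (l(x, m) = (x + 13)/(m - 2) = (13 + x)/(-2 + m))
j(J, p) = 7*J (j(J, p) = 6*J + J = 7*J)
20231 - j(61, l(Q(1), 1)) = 20231 - 7*61 = 20231 - 1*427 = 20231 - 427 = 19804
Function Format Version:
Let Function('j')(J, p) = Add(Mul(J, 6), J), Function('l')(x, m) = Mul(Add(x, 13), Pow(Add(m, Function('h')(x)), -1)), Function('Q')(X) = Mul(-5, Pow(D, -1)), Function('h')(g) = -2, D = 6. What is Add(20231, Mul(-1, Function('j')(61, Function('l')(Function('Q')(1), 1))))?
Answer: 19804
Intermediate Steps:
Function('Q')(X) = Rational(-5, 6) (Function('Q')(X) = Mul(-5, Pow(6, -1)) = Mul(-5, Rational(1, 6)) = Rational(-5, 6))
Function('l')(x, m) = Mul(Pow(Add(-2, m), -1), Add(13, x)) (Function('l')(x, m) = Mul(Add(x, 13), Pow(Add(m, -2), -1)) = Mul(Add(13, x), Pow(Add(-2, m), -1)) = Mul(Pow(Add(-2, m), -1), Add(13, x)))
Function('j')(J, p) = Mul(7, J) (Function('j')(J, p) = Add(Mul(6, J), J) = Mul(7, J))
Add(20231, Mul(-1, Function('j')(61, Function('l')(Function('Q')(1), 1)))) = Add(20231, Mul(-1, Mul(7, 61))) = Add(20231, Mul(-1, 427)) = Add(20231, -427) = 19804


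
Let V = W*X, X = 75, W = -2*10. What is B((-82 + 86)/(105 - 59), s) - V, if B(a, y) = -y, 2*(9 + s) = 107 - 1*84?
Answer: 2995/2 ≈ 1497.5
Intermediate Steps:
W = -20
s = 5/2 (s = -9 + (107 - 1*84)/2 = -9 + (107 - 84)/2 = -9 + (½)*23 = -9 + 23/2 = 5/2 ≈ 2.5000)
V = -1500 (V = -20*75 = -1500)
B((-82 + 86)/(105 - 59), s) - V = -1*5/2 - 1*(-1500) = -5/2 + 1500 = 2995/2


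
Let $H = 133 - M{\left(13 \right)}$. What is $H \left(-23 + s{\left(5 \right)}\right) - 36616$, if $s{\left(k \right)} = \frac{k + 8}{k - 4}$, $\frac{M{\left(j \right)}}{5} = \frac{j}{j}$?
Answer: $-37896$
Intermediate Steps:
$M{\left(j \right)} = 5$ ($M{\left(j \right)} = 5 \frac{j}{j} = 5 \cdot 1 = 5$)
$s{\left(k \right)} = \frac{8 + k}{-4 + k}$
$H = 128$ ($H = 133 - 5 = 128$)
$H \left(-23 + s{\left(5 \right)}\right) - 36616 = 128 \left(-23 + \frac{8 + 5}{-4 + 5}\right) - 36616 = 128 \left(-23 + 1^{-1} \cdot 13\right) - 36616 = 128 \left(-23 + 1 \cdot 13\right) - 36616 = 128 \left(-23 + 13\right) - 36616 = 128 \left(-10\right) - 36616 = -1280 - 36616 = -37896$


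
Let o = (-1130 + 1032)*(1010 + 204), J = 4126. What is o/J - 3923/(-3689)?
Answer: -211350705/7610407 ≈ -27.771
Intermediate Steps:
o = -118972 (o = -98*1214 = -118972)
o/J - 3923/(-3689) = -118972/4126 - 3923/(-3689) = -118972*1/4126 - 3923*(-1/3689) = -59486/2063 + 3923/3689 = -211350705/7610407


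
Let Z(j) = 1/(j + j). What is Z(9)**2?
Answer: 1/324 ≈ 0.0030864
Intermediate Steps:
Z(j) = 1/(2*j)
Z(9)**2 = ((1/2)/9)**2 = ((1/2)*(1/9))**2 = (1/18)**2 = 1/324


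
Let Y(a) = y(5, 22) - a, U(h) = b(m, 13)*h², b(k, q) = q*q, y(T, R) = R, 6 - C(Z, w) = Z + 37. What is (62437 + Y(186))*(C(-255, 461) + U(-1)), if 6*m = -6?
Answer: 24473289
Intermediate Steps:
m = -1 (m = (⅙)*(-6) = -1)
C(Z, w) = -31 - Z (C(Z, w) = 6 - (Z + 37) = 6 - (37 + Z) = 6 + (-37 - Z) = -31 - Z)
b(k, q) = q²
U(h) = 169*h² (U(h) = 13²*h² = 169*h²)
Y(a) = 22 - a
(62437 + Y(186))*(C(-255, 461) + U(-1)) = (62437 + (22 - 1*186))*((-31 - 1*(-255)) + 169*(-1)²) = (62437 + (22 - 186))*((-31 + 255) + 169*1) = (62437 - 164)*(224 + 169) = 62273*393 = 24473289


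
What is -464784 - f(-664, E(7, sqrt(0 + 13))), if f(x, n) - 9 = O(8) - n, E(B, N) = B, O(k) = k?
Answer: -464794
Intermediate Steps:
f(x, n) = 17 - n (f(x, n) = 9 + (8 - n) = 17 - n)
-464784 - f(-664, E(7, sqrt(0 + 13))) = -464784 - (17 - 1*7) = -464784 - (17 - 7) = -464784 - 1*10 = -464784 - 10 = -464794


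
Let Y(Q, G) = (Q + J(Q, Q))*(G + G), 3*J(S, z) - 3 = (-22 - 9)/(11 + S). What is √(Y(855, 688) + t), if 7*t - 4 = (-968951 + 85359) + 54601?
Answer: √87595062222507/9093 ≈ 1029.3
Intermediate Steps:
J(S, z) = 1 - 31/(3*(11 + S)) (J(S, z) = 1 + ((-22 - 9)/(11 + S))/3 = 1 + (-31/(11 + S))/3 = 1 - 31/(3*(11 + S)))
t = -828987/7 (t = 4/7 + ((-968951 + 85359) + 54601)/7 = 4/7 + (-883592 + 54601)/7 = 4/7 + (⅐)*(-828991) = 4/7 - 828991/7 = -828987/7 ≈ -1.1843e+5)
Y(Q, G) = 2*G*(Q + (⅔ + Q)/(11 + Q)) (Y(Q, G) = (Q + (⅔ + Q)/(11 + Q))*(G + G) = (Q + (⅔ + Q)/(11 + Q))*(2*G) = 2*G*(Q + (⅔ + Q)/(11 + Q)))
√(Y(855, 688) + t) = √((⅔)*688*(2 + 3*855² + 36*855)/(11 + 855) - 828987/7) = √((⅔)*688*(2 + 3*731025 + 30780)/866 - 828987/7) = √((⅔)*688*(1/866)*(2 + 2193075 + 30780) - 828987/7) = √((⅔)*688*(1/866)*2223857 - 828987/7) = √(1530013616/1299 - 828987/7) = √(9633241199/9093) = √87595062222507/9093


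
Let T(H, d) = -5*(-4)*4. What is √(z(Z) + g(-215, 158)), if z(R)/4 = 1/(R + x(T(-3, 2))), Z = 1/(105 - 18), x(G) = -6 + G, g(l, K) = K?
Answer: √6553034690/6439 ≈ 12.572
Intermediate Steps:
T(H, d) = 80 (T(H, d) = 20*4 = 80)
Z = 1/87 ≈ 0.011494
z(R) = 4/(74 + R) (z(R) = 4/(R + (-6 + 80)) = 4/(R + 74) = 4/(74 + R))
√(z(Z) + g(-215, 158)) = √(4/(74 + 1/87) + 158) = √(4/(6439/87) + 158) = √(4*(87/6439) + 158) = √(348/6439 + 158) = √(1017710/6439) = √6553034690/6439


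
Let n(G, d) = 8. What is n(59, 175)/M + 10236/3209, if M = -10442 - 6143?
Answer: 169738388/53221265 ≈ 3.1893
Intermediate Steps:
M = -16585
n(59, 175)/M + 10236/3209 = 8/(-16585) + 10236/3209 = 8*(-1/16585) + 10236*(1/3209) = -8/16585 + 10236/3209 = 169738388/53221265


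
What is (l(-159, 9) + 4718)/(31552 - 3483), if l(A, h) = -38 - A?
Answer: 4839/28069 ≈ 0.17240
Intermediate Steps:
(l(-159, 9) + 4718)/(31552 - 3483) = ((-38 - 1*(-159)) + 4718)/(31552 - 3483) = ((-38 + 159) + 4718)/28069 = (121 + 4718)*(1/28069) = 4839*(1/28069) = 4839/28069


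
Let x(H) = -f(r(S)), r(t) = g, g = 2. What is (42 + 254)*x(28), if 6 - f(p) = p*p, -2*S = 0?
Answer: -592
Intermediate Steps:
S = 0 (S = -½*0 = 0)
r(t) = 2
f(p) = 6 - p² (f(p) = 6 - p*p = 6 - p²)
x(H) = -2 (x(H) = -(6 - 1*2²) = -(6 - 1*4) = -(6 - 4) = -1*2 = -2)
(42 + 254)*x(28) = (42 + 254)*(-2) = 296*(-2) = -592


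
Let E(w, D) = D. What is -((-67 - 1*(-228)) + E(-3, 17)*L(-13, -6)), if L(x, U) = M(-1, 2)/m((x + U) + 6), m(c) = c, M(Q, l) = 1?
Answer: -2076/13 ≈ -159.69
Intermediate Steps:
L(x, U) = 1/(6 + U + x) (L(x, U) = 1/((x + U) + 6) = 1/((U + x) + 6) = 1/(6 + U + x))
-((-67 - 1*(-228)) + E(-3, 17)*L(-13, -6)) = -((-67 - 1*(-228)) + 17/(6 - 6 - 13)) = -((-67 + 228) + 17/(-13)) = -(161 + 17*(-1/13)) = -(161 - 17/13) = -1*2076/13 = -2076/13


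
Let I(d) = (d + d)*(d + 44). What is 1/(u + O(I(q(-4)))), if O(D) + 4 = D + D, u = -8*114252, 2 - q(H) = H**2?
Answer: -1/915700 ≈ -1.0921e-6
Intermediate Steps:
q(H) = 2 - H**2
I(d) = 2*d*(44 + d) (I(d) = (2*d)*(44 + d) = 2*d*(44 + d))
u = -914016
O(D) = -4 + 2*D (O(D) = -4 + (D + D) = -4 + 2*D)
1/(u + O(I(q(-4)))) = 1/(-914016 + (-4 + 2*(2*(2 - 1*(-4)**2)*(44 + (2 - 1*(-4)**2))))) = 1/(-914016 + (-4 + 2*(2*(2 - 1*16)*(44 + (2 - 1*16))))) = 1/(-914016 + (-4 + 2*(2*(2 - 16)*(44 + (2 - 16))))) = 1/(-914016 + (-4 + 2*(2*(-14)*(44 - 14)))) = 1/(-914016 + (-4 + 2*(2*(-14)*30))) = 1/(-914016 + (-4 + 2*(-840))) = 1/(-914016 + (-4 - 1680)) = 1/(-914016 - 1684) = 1/(-915700) = -1/915700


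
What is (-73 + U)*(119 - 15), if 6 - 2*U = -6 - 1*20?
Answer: -5928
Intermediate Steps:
U = 16 (U = 3 - (-6 - 1*20)/2 = 3 - (-6 - 20)/2 = 3 - 1/2*(-26) = 3 + 13 = 16)
(-73 + U)*(119 - 15) = (-73 + 16)*(119 - 15) = -57*104 = -5928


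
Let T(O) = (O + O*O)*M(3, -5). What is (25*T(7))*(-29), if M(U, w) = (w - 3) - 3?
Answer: 446600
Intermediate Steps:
M(U, w) = -6 + w (M(U, w) = (-3 + w) - 3 = -6 + w)
T(O) = -11*O - 11*O² (T(O) = (O + O*O)*(-6 - 5) = (O + O²)*(-11) = -11*O - 11*O²)
(25*T(7))*(-29) = (25*(-11*7*(1 + 7)))*(-29) = (25*(-11*7*8))*(-29) = (25*(-616))*(-29) = -15400*(-29) = 446600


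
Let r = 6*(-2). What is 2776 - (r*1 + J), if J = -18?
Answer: 2806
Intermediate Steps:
r = -12
2776 - (r*1 + J) = 2776 - (-12*1 - 18) = 2776 - (-12 - 18) = 2776 - 1*(-30) = 2776 + 30 = 2806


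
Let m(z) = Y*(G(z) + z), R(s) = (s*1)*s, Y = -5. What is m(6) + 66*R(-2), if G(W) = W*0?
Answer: 234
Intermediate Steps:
G(W) = 0
R(s) = s² (R(s) = s*s = s²)
m(z) = -5*z (m(z) = -5*(0 + z) = -5*z)
m(6) + 66*R(-2) = -5*6 + 66*(-2)² = -30 + 66*4 = -30 + 264 = 234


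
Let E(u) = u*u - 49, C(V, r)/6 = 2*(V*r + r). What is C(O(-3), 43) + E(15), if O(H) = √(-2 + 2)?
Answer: 692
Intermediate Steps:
O(H) = 0 (O(H) = √0 = 0)
C(V, r) = 12*r + 12*V*r (C(V, r) = 6*(2*(V*r + r)) = 6*(2*(r + V*r)) = 6*(2*r + 2*V*r) = 12*r + 12*V*r)
E(u) = -49 + u² (E(u) = u² - 49 = -49 + u²)
C(O(-3), 43) + E(15) = 12*43*(1 + 0) + (-49 + 15²) = 12*43*1 + (-49 + 225) = 516 + 176 = 692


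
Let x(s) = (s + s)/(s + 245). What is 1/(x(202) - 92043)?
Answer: -447/41142817 ≈ -1.0865e-5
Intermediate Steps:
x(s) = 2*s/(245 + s) (x(s) = (2*s)/(245 + s) = 2*s/(245 + s))
1/(x(202) - 92043) = 1/(2*202/(245 + 202) - 92043) = 1/(2*202/447 - 92043) = 1/(2*202*(1/447) - 92043) = 1/(404/447 - 92043) = 1/(-41142817/447) = -447/41142817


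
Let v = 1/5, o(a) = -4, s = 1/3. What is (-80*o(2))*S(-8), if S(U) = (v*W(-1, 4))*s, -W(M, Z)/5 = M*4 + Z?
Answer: 0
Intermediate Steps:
W(M, Z) = -20*M - 5*Z (W(M, Z) = -5*(M*4 + Z) = -5*(4*M + Z) = -5*(Z + 4*M) = -20*M - 5*Z)
s = 1/3 ≈ 0.33333
v = 1/5 ≈ 0.20000
S(U) = 0 (S(U) = ((-20*(-1) - 5*4)/5)*(1/3) = ((20 - 20)/5)*(1/3) = ((1/5)*0)*(1/3) = 0*(1/3) = 0)
(-80*o(2))*S(-8) = -80*(-4)*0 = 320*0 = 0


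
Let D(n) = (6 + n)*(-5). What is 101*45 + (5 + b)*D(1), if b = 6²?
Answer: 3110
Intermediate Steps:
b = 36
D(n) = -30 - 5*n
101*45 + (5 + b)*D(1) = 101*45 + (5 + 36)*(-30 - 5*1) = 4545 + 41*(-30 - 5) = 4545 + 41*(-35) = 4545 - 1435 = 3110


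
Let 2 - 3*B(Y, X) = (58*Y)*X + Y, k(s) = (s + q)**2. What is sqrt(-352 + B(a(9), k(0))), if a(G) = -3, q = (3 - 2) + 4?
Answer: sqrt(9897)/3 ≈ 33.161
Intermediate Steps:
q = 5 (q = 1 + 4 = 5)
k(s) = (5 + s)**2 (k(s) = (s + 5)**2 = (5 + s)**2)
B(Y, X) = 2/3 - Y/3 - 58*X*Y/3 (B(Y, X) = 2/3 - ((58*Y)*X + Y)/3 = 2/3 - (58*X*Y + Y)/3 = 2/3 - (Y + 58*X*Y)/3 = 2/3 + (-Y/3 - 58*X*Y/3) = 2/3 - Y/3 - 58*X*Y/3)
sqrt(-352 + B(a(9), k(0))) = sqrt(-352 + (2/3 - 1/3*(-3) - 58/3*(5 + 0)**2*(-3))) = sqrt(-352 + (2/3 + 1 - 58/3*5**2*(-3))) = sqrt(-352 + (2/3 + 1 - 58/3*25*(-3))) = sqrt(-352 + (2/3 + 1 + 1450)) = sqrt(-352 + 4355/3) = sqrt(3299/3) = sqrt(9897)/3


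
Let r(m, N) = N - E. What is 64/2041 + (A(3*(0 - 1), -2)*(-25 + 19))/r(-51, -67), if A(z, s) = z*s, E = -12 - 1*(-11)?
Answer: 12950/22451 ≈ 0.57681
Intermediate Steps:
E = -1 (E = -12 + 11 = -1)
A(z, s) = s*z
r(m, N) = 1 + N (r(m, N) = N - 1*(-1) = N + 1 = 1 + N)
64/2041 + (A(3*(0 - 1), -2)*(-25 + 19))/r(-51, -67) = 64/2041 + ((-6*(0 - 1))*(-25 + 19))/(1 - 67) = 64*(1/2041) + (-6*(-1)*(-6))/(-66) = 64/2041 + (-2*(-3)*(-6))*(-1/66) = 64/2041 + (6*(-6))*(-1/66) = 64/2041 - 36*(-1/66) = 64/2041 + 6/11 = 12950/22451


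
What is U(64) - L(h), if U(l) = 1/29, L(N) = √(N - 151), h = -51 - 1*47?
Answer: 1/29 - I*√249 ≈ 0.034483 - 15.78*I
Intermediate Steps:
h = -98 (h = -51 - 47 = -98)
L(N) = √(-151 + N)
U(l) = 1/29
U(64) - L(h) = 1/29 - √(-151 - 98) = 1/29 - √(-249) = 1/29 - I*√249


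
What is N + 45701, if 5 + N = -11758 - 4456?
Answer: 29482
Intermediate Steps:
N = -16219 (N = -5 + (-11758 - 4456) = -5 - 16214 = -16219)
N + 45701 = -16219 + 45701 = 29482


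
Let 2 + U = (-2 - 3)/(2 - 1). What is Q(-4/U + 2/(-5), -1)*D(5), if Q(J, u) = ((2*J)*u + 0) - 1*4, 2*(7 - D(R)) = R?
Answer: -684/35 ≈ -19.543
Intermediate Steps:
U = -7 (U = -2 + (-2 - 3)/(2 - 1) = -2 - 5/1 = -2 - 5*1 = -2 - 5 = -7)
D(R) = 7 - R/2
Q(J, u) = -4 + 2*J*u (Q(J, u) = (2*J*u + 0) - 4 = 2*J*u - 4 = -4 + 2*J*u)
Q(-4/U + 2/(-5), -1)*D(5) = (-4 + 2*(-4/(-7) + 2/(-5))*(-1))*(7 - ½*5) = (-4 + 2*(-4*(-⅐) + 2*(-⅕))*(-1))*(7 - 5/2) = (-4 + 2*(4/7 - ⅖)*(-1))*(9/2) = (-4 + 2*(6/35)*(-1))*(9/2) = (-4 - 12/35)*(9/2) = -152/35*9/2 = -684/35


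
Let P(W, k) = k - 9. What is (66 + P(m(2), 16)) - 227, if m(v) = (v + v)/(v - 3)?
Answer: -154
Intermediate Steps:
m(v) = 2*v/(-3 + v) (m(v) = (2*v)/(-3 + v) = 2*v/(-3 + v))
P(W, k) = -9 + k
(66 + P(m(2), 16)) - 227 = (66 + (-9 + 16)) - 227 = (66 + 7) - 227 = 73 - 227 = -154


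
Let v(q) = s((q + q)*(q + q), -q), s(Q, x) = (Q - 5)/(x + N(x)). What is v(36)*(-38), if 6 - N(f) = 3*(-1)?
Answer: 196802/27 ≈ 7289.0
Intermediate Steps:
N(f) = 9 (N(f) = 6 - 3*(-1) = 6 - 1*(-3) = 6 + 3 = 9)
s(Q, x) = (-5 + Q)/(9 + x) (s(Q, x) = (Q - 5)/(x + 9) = (-5 + Q)/(9 + x))
v(q) = (-5 + 4*q²)/(9 - q) (v(q) = (-5 + (q + q)*(q + q))/(9 - q) = (-5 + (2*q)*(2*q))/(9 - q) = (-5 + 4*q²)/(9 - q))
v(36)*(-38) = ((5 - 4*36²)/(-9 + 36))*(-38) = ((5 - 4*1296)/27)*(-38) = ((5 - 5184)/27)*(-38) = ((1/27)*(-5179))*(-38) = -5179/27*(-38) = 196802/27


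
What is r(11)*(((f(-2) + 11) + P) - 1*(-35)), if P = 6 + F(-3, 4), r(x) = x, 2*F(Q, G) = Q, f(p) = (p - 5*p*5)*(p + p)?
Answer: -3113/2 ≈ -1556.5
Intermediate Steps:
f(p) = -48*p² (f(p) = (p - 25*p)*(2*p) = (-24*p)*(2*p) = -48*p²)
F(Q, G) = Q/2
P = 9/2 (P = 6 + (½)*(-3) = 6 - 3/2 = 9/2 ≈ 4.5000)
r(11)*(((f(-2) + 11) + P) - 1*(-35)) = 11*(((-48*(-2)² + 11) + 9/2) - 1*(-35)) = 11*(((-48*4 + 11) + 9/2) + 35) = 11*(((-192 + 11) + 9/2) + 35) = 11*((-181 + 9/2) + 35) = 11*(-353/2 + 35) = 11*(-283/2) = -3113/2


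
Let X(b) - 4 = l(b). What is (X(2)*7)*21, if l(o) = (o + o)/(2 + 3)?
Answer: 3528/5 ≈ 705.60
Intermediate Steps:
l(o) = 2*o/5 (l(o) = (2*o)/5 = (2*o)*(⅕) = 2*o/5)
X(b) = 4 + 2*b/5
(X(2)*7)*21 = ((4 + (⅖)*2)*7)*21 = ((4 + ⅘)*7)*21 = ((24/5)*7)*21 = (168/5)*21 = 3528/5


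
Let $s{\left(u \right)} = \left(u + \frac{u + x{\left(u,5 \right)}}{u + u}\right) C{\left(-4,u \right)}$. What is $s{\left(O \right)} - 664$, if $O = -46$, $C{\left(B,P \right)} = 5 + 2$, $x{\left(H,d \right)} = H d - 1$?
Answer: $- \frac{88773}{92} \approx -964.92$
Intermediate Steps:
$x{\left(H,d \right)} = -1 + H d$
$C{\left(B,P \right)} = 7$
$s{\left(u \right)} = 7 u + \frac{7 \left(-1 + 6 u\right)}{2 u}$ ($s{\left(u \right)} = \left(u + \frac{u + \left(-1 + u 5\right)}{u + u}\right) 7 = \left(u + \frac{u + \left(-1 + 5 u\right)}{2 u}\right) 7 = \left(u + \left(-1 + 6 u\right) \frac{1}{2 u}\right) 7 = \left(u + \frac{-1 + 6 u}{2 u}\right) 7 = 7 u + \frac{7 \left(-1 + 6 u\right)}{2 u}$)
$s{\left(O \right)} - 664 = \left(21 + 7 \left(-46\right) - \frac{7}{2 \left(-46\right)}\right) - 664 = \left(21 - 322 - - \frac{7}{92}\right) - 664 = \left(21 - 322 + \frac{7}{92}\right) - 664 = - \frac{27685}{92} - 664 = - \frac{88773}{92}$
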